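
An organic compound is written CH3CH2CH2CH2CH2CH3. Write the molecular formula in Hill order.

Element totals:
  C: 6
  H: 14

C6H14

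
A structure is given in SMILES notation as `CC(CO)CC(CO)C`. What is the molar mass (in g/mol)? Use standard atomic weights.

Atom tally by fragment:
  CH3 → C:1 H:3
  CH(CH2OH) → C:2 H:4 O:1
  CH2 → C:1 H:2
  CH(CH2OH) → C:2 H:4 O:1
  CH3 → C:1 H:3
Element totals:
  C: 7
  H: 16
  O: 2
Molecular formula: C7H16O2.
  M = 7(12.011) + 16(1.008) + 2(15.999)
    = 84.077 + 16.128 + 31.998 = 132.203

132.20 g/mol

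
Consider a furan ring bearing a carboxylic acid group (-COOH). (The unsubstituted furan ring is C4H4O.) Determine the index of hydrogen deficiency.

4

Atom tally by fragment:
  furan ring core → C:4 H:4 O:1
  (− 1 ring H displaced by substituents)
  + COOH → C:1 H:1 O:2
Element totals:
  C: 5
  H: 4
  O: 3
Molecular formula: C5H4O3.
DoU = (2C + 2 + N − H − X) / 2 = (2·5 + 2 + 0 − 4 − 0) / 2 = 4.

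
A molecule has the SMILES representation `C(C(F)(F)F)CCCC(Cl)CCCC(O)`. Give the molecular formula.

C10H18ClF3O

Atom tally by fragment:
  F3CCH2 → C:2 H:2 F:3
  CH2 → C:1 H:2
  CH2 → C:1 H:2
  CH2 → C:1 H:2
  CH(Cl) → C:1 H:1 Cl:1
  CH2 → C:1 H:2
  CH2 → C:1 H:2
  CH2 → C:1 H:2
  CH2OH → C:1 H:3 O:1
Element totals:
  C: 10
  H: 18
  Cl: 1
  F: 3
  O: 1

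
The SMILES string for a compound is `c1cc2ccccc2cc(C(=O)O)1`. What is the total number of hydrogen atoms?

Atom tally by fragment:
  naphthalene ring system core → C:10 H:8
  (− 1 ring H displaced by substituents)
  + COOH → C:1 H:1 O:2
Element totals:
  C: 11
  H: 8
  O: 2

8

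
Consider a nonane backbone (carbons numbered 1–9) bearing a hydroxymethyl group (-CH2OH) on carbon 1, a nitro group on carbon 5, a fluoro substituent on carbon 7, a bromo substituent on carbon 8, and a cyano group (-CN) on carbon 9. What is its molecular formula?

C11H18BrFN2O3

Atom tally by fragment:
  HOCH2CH2 → C:2 H:5 O:1
  CH2 → C:1 H:2
  CH2 → C:1 H:2
  CH2 → C:1 H:2
  CH(NO2) → C:1 H:1 N:1 O:2
  CH2 → C:1 H:2
  CH(F) → C:1 H:1 F:1
  CH(Br) → C:1 H:1 Br:1
  CH2CN → C:2 H:2 N:1
Element totals:
  C: 11
  H: 18
  Br: 1
  F: 1
  N: 2
  O: 3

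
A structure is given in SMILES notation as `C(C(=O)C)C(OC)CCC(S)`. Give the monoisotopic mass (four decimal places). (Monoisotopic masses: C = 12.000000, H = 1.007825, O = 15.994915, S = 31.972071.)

176.0871

Atom tally by fragment:
  CH3COCH2 → C:3 H:5 O:1
  CH(OCH3) → C:2 H:4 O:1
  CH2 → C:1 H:2
  CH2 → C:1 H:2
  CH2SH → C:1 H:3 S:1
Element totals:
  C: 8
  H: 16
  O: 2
  S: 1
Molecular formula: C8H16O2S.
  M = 8(12.0) + 16(1.007825) + 2(15.994915) + 31.972071
    = 96.000000 + 16.125200 + 31.989830 + 31.972071 = 176.087101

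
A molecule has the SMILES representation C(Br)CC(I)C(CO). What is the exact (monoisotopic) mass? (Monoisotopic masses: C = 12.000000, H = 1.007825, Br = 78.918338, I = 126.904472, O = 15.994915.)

291.8960

Atom tally by fragment:
  BrCH2 → C:1 H:2 Br:1
  CH2 → C:1 H:2
  CH(I) → C:1 H:1 I:1
  CH2CH2OH → C:2 H:5 O:1
Element totals:
  C: 5
  H: 10
  Br: 1
  I: 1
  O: 1
Molecular formula: C5H10BrIO.
  M = 5(12.0) + 10(1.007825) + 78.918338 + 126.904472 + 15.994915
    = 60.000000 + 10.078250 + 78.918338 + 126.904472 + 15.994915 = 291.895975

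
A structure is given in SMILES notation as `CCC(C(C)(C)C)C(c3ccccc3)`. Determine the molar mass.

Atom tally by fragment:
  CH3 → C:1 H:3
  CH2 → C:1 H:2
  CH(C(CH3)3) → C:5 H:10
  CH2C6H5 → C:7 H:7
Element totals:
  C: 14
  H: 22
Molecular formula: C14H22.
  M = 14(12.011) + 22(1.008)
    = 168.154 + 22.176 = 190.330

190.33 g/mol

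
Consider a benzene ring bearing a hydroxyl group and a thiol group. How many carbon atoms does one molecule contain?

6

Atom tally by fragment:
  benzene ring core → C:6 H:6
  (− 2 ring H displaced by substituents)
  + OH → O:1 H:1
  + SH → S:1 H:1
Element totals:
  C: 6
  H: 6
  O: 1
  S: 1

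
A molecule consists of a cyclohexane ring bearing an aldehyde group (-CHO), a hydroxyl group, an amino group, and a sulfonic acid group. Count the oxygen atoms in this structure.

5

Atom tally by fragment:
  cyclohexane ring core → C:6 H:12
  (− 4 ring H displaced by substituents)
  + CHO → C:1 H:1 O:1
  + OH → O:1 H:1
  + NH2 → N:1 H:2
  + SO3H → S:1 O:3 H:1
Element totals:
  C: 7
  H: 13
  N: 1
  O: 5
  S: 1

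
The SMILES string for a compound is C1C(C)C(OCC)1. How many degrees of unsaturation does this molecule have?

1

Atom tally by fragment:
  cyclopropane ring core → C:3 H:6
  (− 2 ring H displaced by substituents)
  + CH3 → C:1 H:3
  + OC2H5 → C:2 H:5 O:1
Element totals:
  C: 6
  H: 12
  O: 1
Molecular formula: C6H12O.
DoU = (2C + 2 + N − H − X) / 2 = (2·6 + 2 + 0 − 12 − 0) / 2 = 1.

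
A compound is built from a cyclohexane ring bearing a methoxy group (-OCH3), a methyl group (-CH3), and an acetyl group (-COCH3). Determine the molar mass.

Atom tally by fragment:
  cyclohexane ring core → C:6 H:12
  (− 3 ring H displaced by substituents)
  + OCH3 → C:1 H:3 O:1
  + CH3 → C:1 H:3
  + COCH3 → C:2 H:3 O:1
Element totals:
  C: 10
  H: 18
  O: 2
Molecular formula: C10H18O2.
  M = 10(12.011) + 18(1.008) + 2(15.999)
    = 120.110 + 18.144 + 31.998 = 170.252

170.25 g/mol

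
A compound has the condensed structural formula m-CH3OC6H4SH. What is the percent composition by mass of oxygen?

Atom tally by fragment:
  benzene ring core → C:6 H:6
  (− 2 ring H displaced by substituents)
  + OCH3 → C:1 H:3 O:1
  + SH → S:1 H:1
Element totals:
  C: 7
  H: 8
  O: 1
  S: 1
Molecular formula: C7H8OS.
Molar mass = 140.200 g/mol.
Mass from O: 1 × 15.999 = 15.999 g/mol.
%O = 15.999 / 140.200 × 100 = 11.41%.

11.41%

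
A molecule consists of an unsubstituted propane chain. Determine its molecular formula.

Atom tally by fragment:
  CH3 → C:1 H:3
  CH2 → C:1 H:2
  CH3 → C:1 H:3
Element totals:
  C: 3
  H: 8

C3H8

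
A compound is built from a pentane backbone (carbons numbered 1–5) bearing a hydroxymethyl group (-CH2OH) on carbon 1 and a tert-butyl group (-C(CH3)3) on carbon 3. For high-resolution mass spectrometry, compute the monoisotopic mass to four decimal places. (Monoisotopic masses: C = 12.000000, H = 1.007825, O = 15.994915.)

Atom tally by fragment:
  HOCH2CH2 → C:2 H:5 O:1
  CH2 → C:1 H:2
  CH(C(CH3)3) → C:5 H:10
  CH2 → C:1 H:2
  CH3 → C:1 H:3
Element totals:
  C: 10
  H: 22
  O: 1
Molecular formula: C10H22O.
  M = 10(12.0) + 22(1.007825) + 15.994915
    = 120.000000 + 22.172150 + 15.994915 = 158.167065

158.1671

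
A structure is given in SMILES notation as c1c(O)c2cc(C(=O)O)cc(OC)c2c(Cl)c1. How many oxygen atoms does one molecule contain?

Atom tally by fragment:
  naphthalene ring system core → C:10 H:8
  (− 4 ring H displaced by substituents)
  + OH → O:1 H:1
  + COOH → C:1 H:1 O:2
  + OCH3 → C:1 H:3 O:1
  + Cl → Cl:1
Element totals:
  C: 12
  H: 9
  Cl: 1
  O: 4

4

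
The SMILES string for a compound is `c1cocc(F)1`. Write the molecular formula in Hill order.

Atom tally by fragment:
  furan ring core → C:4 H:4 O:1
  (− 1 ring H displaced by substituents)
  + F → F:1
Element totals:
  C: 4
  H: 3
  F: 1
  O: 1

C4H3FO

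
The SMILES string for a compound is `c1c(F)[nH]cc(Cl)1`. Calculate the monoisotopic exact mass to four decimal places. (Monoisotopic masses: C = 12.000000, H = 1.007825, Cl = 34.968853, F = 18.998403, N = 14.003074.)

118.9938

Atom tally by fragment:
  pyrrole ring core → C:4 H:5 N:1
  (− 2 ring H displaced by substituents)
  + F → F:1
  + Cl → Cl:1
Element totals:
  C: 4
  H: 3
  Cl: 1
  F: 1
  N: 1
Molecular formula: C4H3ClFN.
  M = 4(12.0) + 3(1.007825) + 34.968853 + 18.998403 + 14.003074
    = 48.000000 + 3.023475 + 34.968853 + 18.998403 + 14.003074 = 118.993805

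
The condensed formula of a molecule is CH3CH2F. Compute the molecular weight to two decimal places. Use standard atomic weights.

48.06 g/mol

Element totals:
  C: 2
  H: 5
  F: 1
Molecular formula: C2H5F.
  M = 2(12.011) + 5(1.008) + 18.998
    = 24.022 + 5.040 + 18.998 = 48.060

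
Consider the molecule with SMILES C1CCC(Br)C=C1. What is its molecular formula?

Atom tally by fragment:
  cyclohexene ring core → C:6 H:10
  (− 1 ring H displaced by substituents)
  + Br → Br:1
Element totals:
  C: 6
  H: 9
  Br: 1

C6H9Br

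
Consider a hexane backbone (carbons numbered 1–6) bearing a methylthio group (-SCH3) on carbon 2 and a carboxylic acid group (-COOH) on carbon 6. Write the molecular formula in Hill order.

Atom tally by fragment:
  CH3 → C:1 H:3
  CH(SCH3) → C:2 H:4 S:1
  CH2 → C:1 H:2
  CH2 → C:1 H:2
  CH2 → C:1 H:2
  CH2COOH → C:2 H:3 O:2
Element totals:
  C: 8
  H: 16
  O: 2
  S: 1

C8H16O2S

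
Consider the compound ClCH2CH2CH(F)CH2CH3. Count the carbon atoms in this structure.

Atom tally by fragment:
  ClCH2 → C:1 H:2 Cl:1
  CH2 → C:1 H:2
  CH(F) → C:1 H:1 F:1
  CH2 → C:1 H:2
  CH3 → C:1 H:3
Element totals:
  C: 5
  H: 10
  Cl: 1
  F: 1

5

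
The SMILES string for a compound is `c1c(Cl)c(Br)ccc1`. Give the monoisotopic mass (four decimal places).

Atom tally by fragment:
  benzene ring core → C:6 H:6
  (− 2 ring H displaced by substituents)
  + Cl → Cl:1
  + Br → Br:1
Element totals:
  C: 6
  H: 4
  Br: 1
  Cl: 1
Molecular formula: C6H4BrCl.
  M = 6(12.0) + 4(1.007825) + 78.918338 + 34.968853
    = 72.000000 + 4.031300 + 78.918338 + 34.968853 = 189.918491

189.9185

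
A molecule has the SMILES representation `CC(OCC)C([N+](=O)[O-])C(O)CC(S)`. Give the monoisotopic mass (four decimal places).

Atom tally by fragment:
  CH3 → C:1 H:3
  CH(OC2H5) → C:3 H:6 O:1
  CH(NO2) → C:1 H:1 N:1 O:2
  CH(OH) → C:1 H:2 O:1
  CH2 → C:1 H:2
  CH2SH → C:1 H:3 S:1
Element totals:
  C: 8
  H: 17
  N: 1
  O: 4
  S: 1
Molecular formula: C8H17NO4S.
  M = 8(12.0) + 17(1.007825) + 14.003074 + 4(15.994915) + 31.972071
    = 96.000000 + 17.133025 + 14.003074 + 63.979660 + 31.972071 = 223.087830

223.0878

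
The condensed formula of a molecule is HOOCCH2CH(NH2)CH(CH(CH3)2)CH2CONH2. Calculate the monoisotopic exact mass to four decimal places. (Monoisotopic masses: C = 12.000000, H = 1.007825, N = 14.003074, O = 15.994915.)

Element totals:
  C: 9
  H: 18
  N: 2
  O: 3
Molecular formula: C9H18N2O3.
  M = 9(12.0) + 18(1.007825) + 2(14.003074) + 3(15.994915)
    = 108.000000 + 18.140850 + 28.006148 + 47.984745 = 202.131743

202.1317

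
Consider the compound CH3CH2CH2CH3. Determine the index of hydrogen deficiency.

Element totals:
  C: 4
  H: 10
Molecular formula: C4H10.
DoU = (2C + 2 + N − H − X) / 2 = (2·4 + 2 + 0 − 10 − 0) / 2 = 0.

0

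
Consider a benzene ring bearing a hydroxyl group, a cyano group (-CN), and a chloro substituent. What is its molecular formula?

C7H4ClNO

Atom tally by fragment:
  benzene ring core → C:6 H:6
  (− 3 ring H displaced by substituents)
  + OH → O:1 H:1
  + CN → C:1 N:1
  + Cl → Cl:1
Element totals:
  C: 7
  H: 4
  Cl: 1
  N: 1
  O: 1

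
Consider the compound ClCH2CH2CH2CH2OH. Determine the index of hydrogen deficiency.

0

Element totals:
  C: 4
  H: 9
  Cl: 1
  O: 1
Molecular formula: C4H9ClO.
DoU = (2C + 2 + N − H − X) / 2 = (2·4 + 2 + 0 − 9 − 1) / 2 = 0.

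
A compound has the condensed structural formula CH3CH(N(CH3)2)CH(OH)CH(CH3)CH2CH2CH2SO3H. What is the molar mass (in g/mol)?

253.36 g/mol

Atom tally by fragment:
  CH3 → C:1 H:3
  CH(N(CH3)2) → C:3 H:7 N:1
  CH(OH) → C:1 H:2 O:1
  CH(CH3) → C:2 H:4
  CH2 → C:1 H:2
  CH2 → C:1 H:2
  CH2SO3H → C:1 H:3 S:1 O:3
Element totals:
  C: 10
  H: 23
  N: 1
  O: 4
  S: 1
Molecular formula: C10H23NO4S.
  M = 10(12.011) + 23(1.008) + 14.007 + 4(15.999) + 32.06
    = 120.110 + 23.184 + 14.007 + 63.996 + 32.060 = 253.357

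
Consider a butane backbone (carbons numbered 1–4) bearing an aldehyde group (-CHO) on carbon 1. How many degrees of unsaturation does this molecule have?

Atom tally by fragment:
  OHCCH2 → C:2 H:3 O:1
  CH2 → C:1 H:2
  CH2 → C:1 H:2
  CH3 → C:1 H:3
Element totals:
  C: 5
  H: 10
  O: 1
Molecular formula: C5H10O.
DoU = (2C + 2 + N − H − X) / 2 = (2·5 + 2 + 0 − 10 − 0) / 2 = 1.

1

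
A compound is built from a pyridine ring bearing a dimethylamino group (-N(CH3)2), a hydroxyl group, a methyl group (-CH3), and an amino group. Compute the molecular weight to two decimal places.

Atom tally by fragment:
  pyridine ring core → C:5 H:5 N:1
  (− 4 ring H displaced by substituents)
  + N(CH3)2 → N:1 C:2 H:6
  + OH → O:1 H:1
  + CH3 → C:1 H:3
  + NH2 → N:1 H:2
Element totals:
  C: 8
  H: 13
  N: 3
  O: 1
Molecular formula: C8H13N3O.
  M = 8(12.011) + 13(1.008) + 3(14.007) + 15.999
    = 96.088 + 13.104 + 42.021 + 15.999 = 167.212

167.21 g/mol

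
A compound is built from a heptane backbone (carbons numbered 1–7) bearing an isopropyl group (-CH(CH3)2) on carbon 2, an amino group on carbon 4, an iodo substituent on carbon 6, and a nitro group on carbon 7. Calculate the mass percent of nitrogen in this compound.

8.54%

Atom tally by fragment:
  CH3 → C:1 H:3
  CH(CH(CH3)2) → C:4 H:8
  CH2 → C:1 H:2
  CH(NH2) → C:1 H:3 N:1
  CH2 → C:1 H:2
  CH(I) → C:1 H:1 I:1
  CH2NO2 → C:1 H:2 N:1 O:2
Element totals:
  C: 10
  H: 21
  I: 1
  N: 2
  O: 2
Molecular formula: C10H21IN2O2.
Molar mass = 328.194 g/mol.
Mass from N: 2 × 14.007 = 28.014 g/mol.
%N = 28.014 / 328.194 × 100 = 8.54%.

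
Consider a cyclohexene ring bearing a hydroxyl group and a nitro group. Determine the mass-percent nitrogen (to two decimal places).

Atom tally by fragment:
  cyclohexene ring core → C:6 H:10
  (− 2 ring H displaced by substituents)
  + OH → O:1 H:1
  + NO2 → N:1 O:2
Element totals:
  C: 6
  H: 9
  N: 1
  O: 3
Molecular formula: C6H9NO3.
Molar mass = 143.142 g/mol.
Mass from N: 1 × 14.007 = 14.007 g/mol.
%N = 14.007 / 143.142 × 100 = 9.79%.

9.79%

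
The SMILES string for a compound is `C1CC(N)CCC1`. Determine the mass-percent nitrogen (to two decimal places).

Atom tally by fragment:
  cyclohexane ring core → C:6 H:12
  (− 1 ring H displaced by substituents)
  + NH2 → N:1 H:2
Element totals:
  C: 6
  H: 13
  N: 1
Molecular formula: C6H13N.
Molar mass = 99.177 g/mol.
Mass from N: 1 × 14.007 = 14.007 g/mol.
%N = 14.007 / 99.177 × 100 = 14.12%.

14.12%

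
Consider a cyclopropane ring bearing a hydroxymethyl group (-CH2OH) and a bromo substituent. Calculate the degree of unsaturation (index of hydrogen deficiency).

Atom tally by fragment:
  cyclopropane ring core → C:3 H:6
  (− 2 ring H displaced by substituents)
  + CH2OH → C:1 H:3 O:1
  + Br → Br:1
Element totals:
  C: 4
  H: 7
  Br: 1
  O: 1
Molecular formula: C4H7BrO.
DoU = (2C + 2 + N − H − X) / 2 = (2·4 + 2 + 0 − 7 − 1) / 2 = 1.

1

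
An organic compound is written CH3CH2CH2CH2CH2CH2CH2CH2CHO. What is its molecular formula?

Atom tally by fragment:
  CH3 → C:1 H:3
  CH2 → C:1 H:2
  CH2 → C:1 H:2
  CH2 → C:1 H:2
  CH2 → C:1 H:2
  CH2 → C:1 H:2
  CH2 → C:1 H:2
  CH2CHO → C:2 H:3 O:1
Element totals:
  C: 9
  H: 18
  O: 1

C9H18O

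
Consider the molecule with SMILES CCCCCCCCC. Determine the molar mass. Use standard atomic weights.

128.26 g/mol

Atom tally by fragment:
  CH3 → C:1 H:3
  CH2 → C:1 H:2
  CH2 → C:1 H:2
  CH2 → C:1 H:2
  CH2 → C:1 H:2
  CH2 → C:1 H:2
  CH2 → C:1 H:2
  CH2 → C:1 H:2
  CH3 → C:1 H:3
Element totals:
  C: 9
  H: 20
Molecular formula: C9H20.
  M = 9(12.011) + 20(1.008)
    = 108.099 + 20.160 = 128.259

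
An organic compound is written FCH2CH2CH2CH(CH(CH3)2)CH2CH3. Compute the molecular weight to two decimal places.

Atom tally by fragment:
  FCH2 → C:1 H:2 F:1
  CH2 → C:1 H:2
  CH2 → C:1 H:2
  CH(CH(CH3)2) → C:4 H:8
  CH2 → C:1 H:2
  CH3 → C:1 H:3
Element totals:
  C: 9
  H: 19
  F: 1
Molecular formula: C9H19F.
  M = 9(12.011) + 19(1.008) + 18.998
    = 108.099 + 19.152 + 18.998 = 146.249

146.25 g/mol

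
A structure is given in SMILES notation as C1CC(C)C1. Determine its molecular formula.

C5H10

Atom tally by fragment:
  cyclobutane ring core → C:4 H:8
  (− 1 ring H displaced by substituents)
  + CH3 → C:1 H:3
Element totals:
  C: 5
  H: 10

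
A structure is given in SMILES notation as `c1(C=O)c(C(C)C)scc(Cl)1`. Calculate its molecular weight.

Atom tally by fragment:
  thiophene ring core → C:4 H:4 S:1
  (− 3 ring H displaced by substituents)
  + CHO → C:1 H:1 O:1
  + CH(CH3)2 → C:3 H:7
  + Cl → Cl:1
Element totals:
  C: 8
  H: 9
  Cl: 1
  O: 1
  S: 1
Molecular formula: C8H9ClOS.
  M = 8(12.011) + 9(1.008) + 35.45 + 15.999 + 32.06
    = 96.088 + 9.072 + 35.450 + 15.999 + 32.060 = 188.669

188.67 g/mol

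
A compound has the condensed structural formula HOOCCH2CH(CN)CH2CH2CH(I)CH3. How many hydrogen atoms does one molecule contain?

12

Atom tally by fragment:
  HOOCCH2 → C:2 H:3 O:2
  CH(CN) → C:2 H:1 N:1
  CH2 → C:1 H:2
  CH2 → C:1 H:2
  CH(I) → C:1 H:1 I:1
  CH3 → C:1 H:3
Element totals:
  C: 8
  H: 12
  I: 1
  N: 1
  O: 2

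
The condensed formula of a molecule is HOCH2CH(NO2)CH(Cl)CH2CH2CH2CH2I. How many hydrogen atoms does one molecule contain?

Atom tally by fragment:
  HOCH2 → C:1 H:3 O:1
  CH(NO2) → C:1 H:1 N:1 O:2
  CH(Cl) → C:1 H:1 Cl:1
  CH2 → C:1 H:2
  CH2 → C:1 H:2
  CH2 → C:1 H:2
  CH2I → C:1 H:2 I:1
Element totals:
  C: 7
  H: 13
  Cl: 1
  I: 1
  N: 1
  O: 3

13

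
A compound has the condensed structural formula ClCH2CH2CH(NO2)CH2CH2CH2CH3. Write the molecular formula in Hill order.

Atom tally by fragment:
  ClCH2 → C:1 H:2 Cl:1
  CH2 → C:1 H:2
  CH(NO2) → C:1 H:1 N:1 O:2
  CH2 → C:1 H:2
  CH2 → C:1 H:2
  CH2 → C:1 H:2
  CH3 → C:1 H:3
Element totals:
  C: 7
  H: 14
  Cl: 1
  N: 1
  O: 2

C7H14ClNO2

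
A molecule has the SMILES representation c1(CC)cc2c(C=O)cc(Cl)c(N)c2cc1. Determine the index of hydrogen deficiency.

Atom tally by fragment:
  naphthalene ring system core → C:10 H:8
  (− 4 ring H displaced by substituents)
  + C2H5 → C:2 H:5
  + CHO → C:1 H:1 O:1
  + Cl → Cl:1
  + NH2 → N:1 H:2
Element totals:
  C: 13
  H: 12
  Cl: 1
  N: 1
  O: 1
Molecular formula: C13H12ClNO.
DoU = (2C + 2 + N − H − X) / 2 = (2·13 + 2 + 1 − 12 − 1) / 2 = 8.

8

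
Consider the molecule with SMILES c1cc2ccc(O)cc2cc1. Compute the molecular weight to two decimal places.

Atom tally by fragment:
  naphthalene ring system core → C:10 H:8
  (− 1 ring H displaced by substituents)
  + OH → O:1 H:1
Element totals:
  C: 10
  H: 8
  O: 1
Molecular formula: C10H8O.
  M = 10(12.011) + 8(1.008) + 15.999
    = 120.110 + 8.064 + 15.999 = 144.173

144.17 g/mol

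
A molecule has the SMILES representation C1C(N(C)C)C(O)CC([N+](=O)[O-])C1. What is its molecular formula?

Atom tally by fragment:
  cyclohexane ring core → C:6 H:12
  (− 3 ring H displaced by substituents)
  + N(CH3)2 → N:1 C:2 H:6
  + OH → O:1 H:1
  + NO2 → N:1 O:2
Element totals:
  C: 8
  H: 16
  N: 2
  O: 3

C8H16N2O3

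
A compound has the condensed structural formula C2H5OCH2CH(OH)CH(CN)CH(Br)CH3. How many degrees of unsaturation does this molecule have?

2

Element totals:
  C: 8
  H: 14
  Br: 1
  N: 1
  O: 2
Molecular formula: C8H14BrNO2.
DoU = (2C + 2 + N − H − X) / 2 = (2·8 + 2 + 1 − 14 − 1) / 2 = 2.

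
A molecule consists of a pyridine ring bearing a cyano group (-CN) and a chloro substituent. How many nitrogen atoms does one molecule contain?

2

Atom tally by fragment:
  pyridine ring core → C:5 H:5 N:1
  (− 2 ring H displaced by substituents)
  + CN → C:1 N:1
  + Cl → Cl:1
Element totals:
  C: 6
  H: 3
  Cl: 1
  N: 2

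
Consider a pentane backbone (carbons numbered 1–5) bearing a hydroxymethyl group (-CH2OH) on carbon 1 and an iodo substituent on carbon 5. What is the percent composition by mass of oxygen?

Atom tally by fragment:
  HOCH2CH2 → C:2 H:5 O:1
  CH2 → C:1 H:2
  CH2 → C:1 H:2
  CH2 → C:1 H:2
  CH2I → C:1 H:2 I:1
Element totals:
  C: 6
  H: 13
  I: 1
  O: 1
Molecular formula: C6H13IO.
Molar mass = 228.073 g/mol.
Mass from O: 1 × 15.999 = 15.999 g/mol.
%O = 15.999 / 228.073 × 100 = 7.01%.

7.01%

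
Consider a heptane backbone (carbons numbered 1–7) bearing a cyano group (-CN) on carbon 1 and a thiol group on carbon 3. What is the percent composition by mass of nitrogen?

Atom tally by fragment:
  NCCH2 → C:2 H:2 N:1
  CH2 → C:1 H:2
  CH(SH) → C:1 H:2 S:1
  CH2 → C:1 H:2
  CH2 → C:1 H:2
  CH2 → C:1 H:2
  CH3 → C:1 H:3
Element totals:
  C: 8
  H: 15
  N: 1
  S: 1
Molecular formula: C8H15NS.
Molar mass = 157.275 g/mol.
Mass from N: 1 × 14.007 = 14.007 g/mol.
%N = 14.007 / 157.275 × 100 = 8.91%.

8.91%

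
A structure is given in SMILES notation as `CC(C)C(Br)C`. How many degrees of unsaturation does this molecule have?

Atom tally by fragment:
  CH3 → C:1 H:3
  CH(CH3) → C:2 H:4
  CH(Br) → C:1 H:1 Br:1
  CH3 → C:1 H:3
Element totals:
  C: 5
  H: 11
  Br: 1
Molecular formula: C5H11Br.
DoU = (2C + 2 + N − H − X) / 2 = (2·5 + 2 + 0 − 11 − 1) / 2 = 0.

0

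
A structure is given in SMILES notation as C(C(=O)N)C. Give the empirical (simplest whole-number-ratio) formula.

Atom tally by fragment:
  H2NOCCH2 → C:2 H:4 O:1 N:1
  CH3 → C:1 H:3
Element totals:
  C: 3
  H: 7
  N: 1
  O: 1
Molecular formula: C3H7NO.
gcd of subscripts (3, 7, 1, 1) = 1, so the empirical formula equals the molecular formula.

C3H7NO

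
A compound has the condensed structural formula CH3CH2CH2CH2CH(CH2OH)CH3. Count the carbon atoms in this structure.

7

Atom tally by fragment:
  CH3 → C:1 H:3
  CH2 → C:1 H:2
  CH2 → C:1 H:2
  CH2 → C:1 H:2
  CH(CH2OH) → C:2 H:4 O:1
  CH3 → C:1 H:3
Element totals:
  C: 7
  H: 16
  O: 1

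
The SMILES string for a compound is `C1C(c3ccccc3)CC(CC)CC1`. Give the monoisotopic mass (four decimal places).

Atom tally by fragment:
  cyclohexane ring core → C:6 H:12
  (− 2 ring H displaced by substituents)
  + C6H5 → C:6 H:5
  + C2H5 → C:2 H:5
Element totals:
  C: 14
  H: 20
Molecular formula: C14H20.
  M = 14(12.0) + 20(1.007825)
    = 168.000000 + 20.156500 = 188.156500

188.1565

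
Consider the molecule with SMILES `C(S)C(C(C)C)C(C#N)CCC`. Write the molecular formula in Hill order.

C10H19NS

Atom tally by fragment:
  HSCH2 → C:1 H:3 S:1
  CH(CH(CH3)2) → C:4 H:8
  CH(CN) → C:2 H:1 N:1
  CH2 → C:1 H:2
  CH2 → C:1 H:2
  CH3 → C:1 H:3
Element totals:
  C: 10
  H: 19
  N: 1
  S: 1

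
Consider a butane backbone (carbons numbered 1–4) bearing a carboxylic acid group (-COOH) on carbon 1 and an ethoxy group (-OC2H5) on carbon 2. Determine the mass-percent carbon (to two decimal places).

57.51%

Atom tally by fragment:
  HOOCCH2 → C:2 H:3 O:2
  CH(OC2H5) → C:3 H:6 O:1
  CH2 → C:1 H:2
  CH3 → C:1 H:3
Element totals:
  C: 7
  H: 14
  O: 3
Molecular formula: C7H14O3.
Molar mass = 146.186 g/mol.
Mass from C: 7 × 12.011 = 84.077 g/mol.
%C = 84.077 / 146.186 × 100 = 57.51%.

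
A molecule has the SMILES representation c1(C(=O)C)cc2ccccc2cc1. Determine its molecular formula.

C12H10O

Atom tally by fragment:
  naphthalene ring system core → C:10 H:8
  (− 1 ring H displaced by substituents)
  + COCH3 → C:2 H:3 O:1
Element totals:
  C: 12
  H: 10
  O: 1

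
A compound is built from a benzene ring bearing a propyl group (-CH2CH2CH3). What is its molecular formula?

Atom tally by fragment:
  benzene ring core → C:6 H:6
  (− 1 ring H displaced by substituents)
  + CH2CH2CH3 → C:3 H:7
Element totals:
  C: 9
  H: 12

C9H12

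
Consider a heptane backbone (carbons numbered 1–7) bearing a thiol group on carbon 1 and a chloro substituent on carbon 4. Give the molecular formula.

C7H15ClS

Atom tally by fragment:
  HSCH2 → C:1 H:3 S:1
  CH2 → C:1 H:2
  CH2 → C:1 H:2
  CH(Cl) → C:1 H:1 Cl:1
  CH2 → C:1 H:2
  CH2 → C:1 H:2
  CH3 → C:1 H:3
Element totals:
  C: 7
  H: 15
  Cl: 1
  S: 1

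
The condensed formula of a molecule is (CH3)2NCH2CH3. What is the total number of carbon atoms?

Atom tally by fragment:
  (CH3)2NCH2 → C:3 H:8 N:1
  CH3 → C:1 H:3
Element totals:
  C: 4
  H: 11
  N: 1

4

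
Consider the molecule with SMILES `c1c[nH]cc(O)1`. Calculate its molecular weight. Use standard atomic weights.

Atom tally by fragment:
  pyrrole ring core → C:4 H:5 N:1
  (− 1 ring H displaced by substituents)
  + OH → O:1 H:1
Element totals:
  C: 4
  H: 5
  N: 1
  O: 1
Molecular formula: C4H5NO.
  M = 4(12.011) + 5(1.008) + 14.007 + 15.999
    = 48.044 + 5.040 + 14.007 + 15.999 = 83.090

83.09 g/mol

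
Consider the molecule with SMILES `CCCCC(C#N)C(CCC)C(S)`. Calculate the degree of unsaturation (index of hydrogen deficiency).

Atom tally by fragment:
  CH3 → C:1 H:3
  CH2 → C:1 H:2
  CH2 → C:1 H:2
  CH2 → C:1 H:2
  CH(CN) → C:2 H:1 N:1
  CH(CH2CH2CH3) → C:4 H:8
  CH2SH → C:1 H:3 S:1
Element totals:
  C: 11
  H: 21
  N: 1
  S: 1
Molecular formula: C11H21NS.
DoU = (2C + 2 + N − H − X) / 2 = (2·11 + 2 + 1 − 21 − 0) / 2 = 2.

2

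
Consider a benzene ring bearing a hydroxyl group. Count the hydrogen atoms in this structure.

6

Atom tally by fragment:
  benzene ring core → C:6 H:6
  (− 1 ring H displaced by substituents)
  + OH → O:1 H:1
Element totals:
  C: 6
  H: 6
  O: 1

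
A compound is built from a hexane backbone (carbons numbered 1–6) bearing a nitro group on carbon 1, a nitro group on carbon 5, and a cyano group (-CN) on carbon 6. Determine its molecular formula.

Atom tally by fragment:
  O2NCH2 → C:1 H:2 N:1 O:2
  CH2 → C:1 H:2
  CH2 → C:1 H:2
  CH2 → C:1 H:2
  CH(NO2) → C:1 H:1 N:1 O:2
  CH2CN → C:2 H:2 N:1
Element totals:
  C: 7
  H: 11
  N: 3
  O: 4

C7H11N3O4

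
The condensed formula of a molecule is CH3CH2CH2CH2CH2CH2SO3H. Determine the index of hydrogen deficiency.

0

Atom tally by fragment:
  CH3 → C:1 H:3
  CH2 → C:1 H:2
  CH2 → C:1 H:2
  CH2 → C:1 H:2
  CH2 → C:1 H:2
  CH2SO3H → C:1 H:3 S:1 O:3
Element totals:
  C: 6
  H: 14
  O: 3
  S: 1
Molecular formula: C6H14O3S.
DoU = (2C + 2 + N − H − X) / 2 = (2·6 + 2 + 0 − 14 − 0) / 2 = 0.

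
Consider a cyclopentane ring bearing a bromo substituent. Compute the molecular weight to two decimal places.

149.03 g/mol

Atom tally by fragment:
  cyclopentane ring core → C:5 H:10
  (− 1 ring H displaced by substituents)
  + Br → Br:1
Element totals:
  C: 5
  H: 9
  Br: 1
Molecular formula: C5H9Br.
  M = 5(12.011) + 9(1.008) + 79.904
    = 60.055 + 9.072 + 79.904 = 149.031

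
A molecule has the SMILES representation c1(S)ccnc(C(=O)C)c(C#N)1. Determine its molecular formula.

C8H6N2OS

Atom tally by fragment:
  pyridine ring core → C:5 H:5 N:1
  (− 3 ring H displaced by substituents)
  + SH → S:1 H:1
  + COCH3 → C:2 H:3 O:1
  + CN → C:1 N:1
Element totals:
  C: 8
  H: 6
  N: 2
  O: 1
  S: 1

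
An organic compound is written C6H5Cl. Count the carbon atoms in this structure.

Element totals:
  C: 6
  H: 5
  Cl: 1

6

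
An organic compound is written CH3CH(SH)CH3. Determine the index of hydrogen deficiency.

Element totals:
  C: 3
  H: 8
  S: 1
Molecular formula: C3H8S.
DoU = (2C + 2 + N − H − X) / 2 = (2·3 + 2 + 0 − 8 − 0) / 2 = 0.

0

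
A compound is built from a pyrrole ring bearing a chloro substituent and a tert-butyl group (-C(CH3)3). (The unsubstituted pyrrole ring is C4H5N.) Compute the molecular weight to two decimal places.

Atom tally by fragment:
  pyrrole ring core → C:4 H:5 N:1
  (− 2 ring H displaced by substituents)
  + Cl → Cl:1
  + C(CH3)3 → C:4 H:9
Element totals:
  C: 8
  H: 12
  Cl: 1
  N: 1
Molecular formula: C8H12ClN.
  M = 8(12.011) + 12(1.008) + 35.45 + 14.007
    = 96.088 + 12.096 + 35.450 + 14.007 = 157.641

157.64 g/mol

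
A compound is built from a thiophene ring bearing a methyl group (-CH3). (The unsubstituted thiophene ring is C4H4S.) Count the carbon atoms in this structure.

Atom tally by fragment:
  thiophene ring core → C:4 H:4 S:1
  (− 1 ring H displaced by substituents)
  + CH3 → C:1 H:3
Element totals:
  C: 5
  H: 6
  S: 1

5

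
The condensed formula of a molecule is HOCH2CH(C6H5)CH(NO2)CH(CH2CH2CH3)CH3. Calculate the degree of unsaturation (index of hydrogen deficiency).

5

Element totals:
  C: 14
  H: 21
  N: 1
  O: 3
Molecular formula: C14H21NO3.
DoU = (2C + 2 + N − H − X) / 2 = (2·14 + 2 + 1 − 21 − 0) / 2 = 5.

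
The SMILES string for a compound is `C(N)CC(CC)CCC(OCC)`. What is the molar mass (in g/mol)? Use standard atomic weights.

Atom tally by fragment:
  H2NCH2 → C:1 H:4 N:1
  CH2 → C:1 H:2
  CH(C2H5) → C:3 H:6
  CH2 → C:1 H:2
  CH2 → C:1 H:2
  CH2OC2H5 → C:3 H:7 O:1
Element totals:
  C: 10
  H: 23
  N: 1
  O: 1
Molecular formula: C10H23NO.
  M = 10(12.011) + 23(1.008) + 14.007 + 15.999
    = 120.110 + 23.184 + 14.007 + 15.999 = 173.300

173.30 g/mol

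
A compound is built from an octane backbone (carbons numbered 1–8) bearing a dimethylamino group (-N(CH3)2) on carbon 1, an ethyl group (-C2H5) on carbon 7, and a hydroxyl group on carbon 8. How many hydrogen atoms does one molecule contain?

27

Atom tally by fragment:
  (CH3)2NCH2 → C:3 H:8 N:1
  CH2 → C:1 H:2
  CH2 → C:1 H:2
  CH2 → C:1 H:2
  CH2 → C:1 H:2
  CH2 → C:1 H:2
  CH(C2H5) → C:3 H:6
  CH2OH → C:1 H:3 O:1
Element totals:
  C: 12
  H: 27
  N: 1
  O: 1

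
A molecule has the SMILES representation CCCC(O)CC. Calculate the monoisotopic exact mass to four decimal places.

Atom tally by fragment:
  CH3 → C:1 H:3
  CH2 → C:1 H:2
  CH2 → C:1 H:2
  CH(OH) → C:1 H:2 O:1
  CH2 → C:1 H:2
  CH3 → C:1 H:3
Element totals:
  C: 6
  H: 14
  O: 1
Molecular formula: C6H14O.
  M = 6(12.0) + 14(1.007825) + 15.994915
    = 72.000000 + 14.109550 + 15.994915 = 102.104465

102.1045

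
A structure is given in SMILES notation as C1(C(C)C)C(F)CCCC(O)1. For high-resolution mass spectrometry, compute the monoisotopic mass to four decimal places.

Atom tally by fragment:
  cyclohexane ring core → C:6 H:12
  (− 3 ring H displaced by substituents)
  + CH(CH3)2 → C:3 H:7
  + F → F:1
  + OH → O:1 H:1
Element totals:
  C: 9
  H: 17
  F: 1
  O: 1
Molecular formula: C9H17FO.
  M = 9(12.0) + 17(1.007825) + 18.998403 + 15.994915
    = 108.000000 + 17.133025 + 18.998403 + 15.994915 = 160.126343

160.1263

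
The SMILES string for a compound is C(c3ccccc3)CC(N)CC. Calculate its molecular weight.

Atom tally by fragment:
  C6H5CH2 → C:7 H:7
  CH2 → C:1 H:2
  CH(NH2) → C:1 H:3 N:1
  CH2 → C:1 H:2
  CH3 → C:1 H:3
Element totals:
  C: 11
  H: 17
  N: 1
Molecular formula: C11H17N.
  M = 11(12.011) + 17(1.008) + 14.007
    = 132.121 + 17.136 + 14.007 = 163.264

163.26 g/mol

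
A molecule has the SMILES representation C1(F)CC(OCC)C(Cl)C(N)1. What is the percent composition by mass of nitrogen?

7.71%

Atom tally by fragment:
  cyclopentane ring core → C:5 H:10
  (− 4 ring H displaced by substituents)
  + F → F:1
  + OC2H5 → C:2 H:5 O:1
  + Cl → Cl:1
  + NH2 → N:1 H:2
Element totals:
  C: 7
  H: 13
  Cl: 1
  F: 1
  N: 1
  O: 1
Molecular formula: C7H13ClFNO.
Molar mass = 181.635 g/mol.
Mass from N: 1 × 14.007 = 14.007 g/mol.
%N = 14.007 / 181.635 × 100 = 7.71%.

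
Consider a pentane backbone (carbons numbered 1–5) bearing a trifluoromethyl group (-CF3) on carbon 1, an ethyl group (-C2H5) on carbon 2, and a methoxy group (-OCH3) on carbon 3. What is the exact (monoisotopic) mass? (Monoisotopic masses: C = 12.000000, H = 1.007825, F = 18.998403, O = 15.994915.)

198.1231

Atom tally by fragment:
  F3CCH2 → C:2 H:2 F:3
  CH(C2H5) → C:3 H:6
  CH(OCH3) → C:2 H:4 O:1
  CH2 → C:1 H:2
  CH3 → C:1 H:3
Element totals:
  C: 9
  H: 17
  F: 3
  O: 1
Molecular formula: C9H17F3O.
  M = 9(12.0) + 17(1.007825) + 3(18.998403) + 15.994915
    = 108.000000 + 17.133025 + 56.995209 + 15.994915 = 198.123149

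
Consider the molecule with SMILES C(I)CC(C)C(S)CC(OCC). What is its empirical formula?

C9H19IOS

Atom tally by fragment:
  ICH2 → C:1 H:2 I:1
  CH2 → C:1 H:2
  CH(CH3) → C:2 H:4
  CH(SH) → C:1 H:2 S:1
  CH2 → C:1 H:2
  CH2OC2H5 → C:3 H:7 O:1
Element totals:
  C: 9
  H: 19
  I: 1
  O: 1
  S: 1
Molecular formula: C9H19IOS.
gcd of subscripts (9, 19, 1, 1, 1) = 1, so the empirical formula equals the molecular formula.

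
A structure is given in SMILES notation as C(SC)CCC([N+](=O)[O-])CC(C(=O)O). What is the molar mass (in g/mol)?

221.27 g/mol

Atom tally by fragment:
  CH3SCH2 → C:2 H:5 S:1
  CH2 → C:1 H:2
  CH2 → C:1 H:2
  CH(NO2) → C:1 H:1 N:1 O:2
  CH2 → C:1 H:2
  CH2COOH → C:2 H:3 O:2
Element totals:
  C: 8
  H: 15
  N: 1
  O: 4
  S: 1
Molecular formula: C8H15NO4S.
  M = 8(12.011) + 15(1.008) + 14.007 + 4(15.999) + 32.06
    = 96.088 + 15.120 + 14.007 + 63.996 + 32.060 = 221.271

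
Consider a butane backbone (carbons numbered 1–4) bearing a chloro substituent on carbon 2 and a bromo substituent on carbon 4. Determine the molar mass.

Atom tally by fragment:
  CH3 → C:1 H:3
  CH(Cl) → C:1 H:1 Cl:1
  CH2 → C:1 H:2
  CH2Br → C:1 H:2 Br:1
Element totals:
  C: 4
  H: 8
  Br: 1
  Cl: 1
Molecular formula: C4H8BrCl.
  M = 4(12.011) + 8(1.008) + 79.904 + 35.45
    = 48.044 + 8.064 + 79.904 + 35.450 = 171.462

171.46 g/mol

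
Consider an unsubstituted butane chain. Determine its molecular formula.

Atom tally by fragment:
  CH3 → C:1 H:3
  CH2 → C:1 H:2
  CH2 → C:1 H:2
  CH3 → C:1 H:3
Element totals:
  C: 4
  H: 10

C4H10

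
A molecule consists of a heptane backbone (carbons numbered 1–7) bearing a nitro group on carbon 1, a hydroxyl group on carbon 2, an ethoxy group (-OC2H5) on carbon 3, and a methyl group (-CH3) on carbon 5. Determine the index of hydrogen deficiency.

1

Atom tally by fragment:
  O2NCH2 → C:1 H:2 N:1 O:2
  CH(OH) → C:1 H:2 O:1
  CH(OC2H5) → C:3 H:6 O:1
  CH2 → C:1 H:2
  CH(CH3) → C:2 H:4
  CH2 → C:1 H:2
  CH3 → C:1 H:3
Element totals:
  C: 10
  H: 21
  N: 1
  O: 4
Molecular formula: C10H21NO4.
DoU = (2C + 2 + N − H − X) / 2 = (2·10 + 2 + 1 − 21 − 0) / 2 = 1.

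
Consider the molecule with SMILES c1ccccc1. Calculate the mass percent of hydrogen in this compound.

Atom tally by fragment:
  benzene ring core → C:6 H:6
Element totals:
  C: 6
  H: 6
Molecular formula: C6H6.
Molar mass = 78.114 g/mol.
Mass from H: 6 × 1.008 = 6.048 g/mol.
%H = 6.048 / 78.114 × 100 = 7.74%.

7.74%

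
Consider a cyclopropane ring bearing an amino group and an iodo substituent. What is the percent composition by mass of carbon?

19.69%

Atom tally by fragment:
  cyclopropane ring core → C:3 H:6
  (− 2 ring H displaced by substituents)
  + NH2 → N:1 H:2
  + I → I:1
Element totals:
  C: 3
  H: 6
  I: 1
  N: 1
Molecular formula: C3H6IN.
Molar mass = 182.992 g/mol.
Mass from C: 3 × 12.011 = 36.033 g/mol.
%C = 36.033 / 182.992 × 100 = 19.69%.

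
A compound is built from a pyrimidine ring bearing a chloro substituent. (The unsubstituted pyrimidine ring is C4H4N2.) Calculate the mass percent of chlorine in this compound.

30.95%

Atom tally by fragment:
  pyrimidine ring core → C:4 H:4 N:2
  (− 1 ring H displaced by substituents)
  + Cl → Cl:1
Element totals:
  C: 4
  H: 3
  Cl: 1
  N: 2
Molecular formula: C4H3ClN2.
Molar mass = 114.532 g/mol.
Mass from Cl: 1 × 35.45 = 35.450 g/mol.
%Cl = 35.450 / 114.532 × 100 = 30.95%.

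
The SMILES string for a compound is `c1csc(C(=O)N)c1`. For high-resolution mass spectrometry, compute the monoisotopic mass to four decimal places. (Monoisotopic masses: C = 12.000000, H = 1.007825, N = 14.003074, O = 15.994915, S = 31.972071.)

Atom tally by fragment:
  thiophene ring core → C:4 H:4 S:1
  (− 1 ring H displaced by substituents)
  + CONH2 → C:1 H:2 O:1 N:1
Element totals:
  C: 5
  H: 5
  N: 1
  O: 1
  S: 1
Molecular formula: C5H5NOS.
  M = 5(12.0) + 5(1.007825) + 14.003074 + 15.994915 + 31.972071
    = 60.000000 + 5.039125 + 14.003074 + 15.994915 + 31.972071 = 127.009185

127.0092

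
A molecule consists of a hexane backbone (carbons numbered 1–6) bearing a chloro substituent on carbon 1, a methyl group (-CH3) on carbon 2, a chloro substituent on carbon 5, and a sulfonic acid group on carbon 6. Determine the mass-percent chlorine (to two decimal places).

Atom tally by fragment:
  ClCH2 → C:1 H:2 Cl:1
  CH(CH3) → C:2 H:4
  CH2 → C:1 H:2
  CH2 → C:1 H:2
  CH(Cl) → C:1 H:1 Cl:1
  CH2SO3H → C:1 H:3 S:1 O:3
Element totals:
  C: 7
  H: 14
  Cl: 2
  O: 3
  S: 1
Molecular formula: C7H14Cl2O3S.
Molar mass = 249.146 g/mol.
Mass from Cl: 2 × 35.45 = 70.900 g/mol.
%Cl = 70.900 / 249.146 × 100 = 28.46%.

28.46%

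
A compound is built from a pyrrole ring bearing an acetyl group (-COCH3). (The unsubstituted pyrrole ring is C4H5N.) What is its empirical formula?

Atom tally by fragment:
  pyrrole ring core → C:4 H:5 N:1
  (− 1 ring H displaced by substituents)
  + COCH3 → C:2 H:3 O:1
Element totals:
  C: 6
  H: 7
  N: 1
  O: 1
Molecular formula: C6H7NO.
gcd of subscripts (6, 7, 1, 1) = 1, so the empirical formula equals the molecular formula.

C6H7NO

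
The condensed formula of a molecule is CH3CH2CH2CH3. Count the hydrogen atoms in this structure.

10

Element totals:
  C: 4
  H: 10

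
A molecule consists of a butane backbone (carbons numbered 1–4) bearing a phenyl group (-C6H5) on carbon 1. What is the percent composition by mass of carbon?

89.49%

Atom tally by fragment:
  C6H5CH2 → C:7 H:7
  CH2 → C:1 H:2
  CH2 → C:1 H:2
  CH3 → C:1 H:3
Element totals:
  C: 10
  H: 14
Molecular formula: C10H14.
Molar mass = 134.222 g/mol.
Mass from C: 10 × 12.011 = 120.110 g/mol.
%C = 120.110 / 134.222 × 100 = 89.49%.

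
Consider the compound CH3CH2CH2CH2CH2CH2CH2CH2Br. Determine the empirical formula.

Element totals:
  C: 8
  H: 17
  Br: 1
Molecular formula: C8H17Br.
gcd of subscripts (1, 8, 17) = 1, so the empirical formula equals the molecular formula.

C8H17Br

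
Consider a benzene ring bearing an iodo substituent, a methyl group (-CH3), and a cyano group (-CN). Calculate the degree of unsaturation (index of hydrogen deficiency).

6

Atom tally by fragment:
  benzene ring core → C:6 H:6
  (− 3 ring H displaced by substituents)
  + I → I:1
  + CH3 → C:1 H:3
  + CN → C:1 N:1
Element totals:
  C: 8
  H: 6
  I: 1
  N: 1
Molecular formula: C8H6IN.
DoU = (2C + 2 + N − H − X) / 2 = (2·8 + 2 + 1 − 6 − 1) / 2 = 6.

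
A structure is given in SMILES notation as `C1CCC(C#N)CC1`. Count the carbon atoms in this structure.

7

Atom tally by fragment:
  cyclohexane ring core → C:6 H:12
  (− 1 ring H displaced by substituents)
  + CN → C:1 N:1
Element totals:
  C: 7
  H: 11
  N: 1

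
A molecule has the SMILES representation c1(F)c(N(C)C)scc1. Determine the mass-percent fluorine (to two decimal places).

13.08%

Atom tally by fragment:
  thiophene ring core → C:4 H:4 S:1
  (− 2 ring H displaced by substituents)
  + F → F:1
  + N(CH3)2 → N:1 C:2 H:6
Element totals:
  C: 6
  H: 8
  F: 1
  N: 1
  S: 1
Molecular formula: C6H8FNS.
Molar mass = 145.195 g/mol.
Mass from F: 1 × 18.998 = 18.998 g/mol.
%F = 18.998 / 145.195 × 100 = 13.08%.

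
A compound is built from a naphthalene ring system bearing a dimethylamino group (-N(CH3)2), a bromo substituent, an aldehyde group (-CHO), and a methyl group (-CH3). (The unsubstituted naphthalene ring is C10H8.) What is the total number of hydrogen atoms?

14

Atom tally by fragment:
  naphthalene ring system core → C:10 H:8
  (− 4 ring H displaced by substituents)
  + N(CH3)2 → N:1 C:2 H:6
  + Br → Br:1
  + CHO → C:1 H:1 O:1
  + CH3 → C:1 H:3
Element totals:
  C: 14
  H: 14
  Br: 1
  N: 1
  O: 1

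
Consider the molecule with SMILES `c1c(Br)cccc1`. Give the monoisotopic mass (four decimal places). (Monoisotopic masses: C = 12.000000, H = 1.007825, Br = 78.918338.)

155.9575

Atom tally by fragment:
  benzene ring core → C:6 H:6
  (− 1 ring H displaced by substituents)
  + Br → Br:1
Element totals:
  C: 6
  H: 5
  Br: 1
Molecular formula: C6H5Br.
  M = 6(12.0) + 5(1.007825) + 78.918338
    = 72.000000 + 5.039125 + 78.918338 = 155.957463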